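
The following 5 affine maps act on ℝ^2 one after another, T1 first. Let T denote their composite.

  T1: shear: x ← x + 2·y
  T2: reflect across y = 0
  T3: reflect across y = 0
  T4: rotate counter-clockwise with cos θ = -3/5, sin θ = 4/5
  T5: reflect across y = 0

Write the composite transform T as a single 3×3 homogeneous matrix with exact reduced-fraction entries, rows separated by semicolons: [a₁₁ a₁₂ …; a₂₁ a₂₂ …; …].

T1 = [1 2 0; 0 1 0; 0 0 1]
T2·T1 = [1 2 0; 0 -1 0; 0 0 1]
T3·…·T1 = [1 2 0; 0 1 0; 0 0 1]
T4·…·T1 = [-3/5 -2 0; 4/5 1 0; 0 0 1]
T5·…·T1 = [-3/5 -2 0; -4/5 -1 0; 0 0 1]

T = [-3/5 -2 0; -4/5 -1 0; 0 0 1]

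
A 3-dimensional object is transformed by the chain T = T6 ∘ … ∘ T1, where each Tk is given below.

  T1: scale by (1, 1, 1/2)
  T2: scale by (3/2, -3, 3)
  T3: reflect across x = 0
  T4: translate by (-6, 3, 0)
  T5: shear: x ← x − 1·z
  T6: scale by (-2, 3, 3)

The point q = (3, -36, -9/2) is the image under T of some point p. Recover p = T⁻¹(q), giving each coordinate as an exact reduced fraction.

T1 = [1 0 0 0; 0 1 0 0; 0 0 1/2 0; 0 0 0 1]
T2·T1 = [3/2 0 0 0; 0 -3 0 0; 0 0 3/2 0; 0 0 0 1]
T3·…·T1 = [-3/2 0 0 0; 0 -3 0 0; 0 0 3/2 0; 0 0 0 1]
T4·…·T1 = [-3/2 0 0 -6; 0 -3 0 3; 0 0 3/2 0; 0 0 0 1]
T5·…·T1 = [-3/2 0 -3/2 -6; 0 -3 0 3; 0 0 3/2 0; 0 0 0 1]
T6·…·T1 = [3 0 3 12; 0 -9 0 9; 0 0 9/2 0; 0 0 0 1]
det M = -243/2; M⁻¹ = [1/3 0 -2/9 -4; 0 -1/9 0 1; 0 0 2/9 0; 0 0 0 1]
M⁻¹ · (3, -36, -9/2)ᵀ = (-2, 5, -1)ᵀ

p = (-2, 5, -1)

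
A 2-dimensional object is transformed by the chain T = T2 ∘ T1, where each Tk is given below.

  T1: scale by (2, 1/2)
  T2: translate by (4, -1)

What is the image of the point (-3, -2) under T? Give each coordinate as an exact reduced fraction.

T(p) = (-2, -2)

T1 scale by (2, 1/2): (-3, -2) → (-6, -1)
T2 translate by (4, -1): (-6, -1) → (-2, -2)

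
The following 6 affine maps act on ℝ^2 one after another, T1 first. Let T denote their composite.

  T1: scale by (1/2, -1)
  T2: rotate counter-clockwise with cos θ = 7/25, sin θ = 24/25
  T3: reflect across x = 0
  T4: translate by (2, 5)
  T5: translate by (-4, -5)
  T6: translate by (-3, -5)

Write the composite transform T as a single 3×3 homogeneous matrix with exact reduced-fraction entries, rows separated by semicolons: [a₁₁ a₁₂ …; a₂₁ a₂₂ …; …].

T = [-7/50 -24/25 -5; 12/25 -7/25 -5; 0 0 1]

T1 = [1/2 0 0; 0 -1 0; 0 0 1]
T2·T1 = [7/50 24/25 0; 12/25 -7/25 0; 0 0 1]
T3·…·T1 = [-7/50 -24/25 0; 12/25 -7/25 0; 0 0 1]
T4·…·T1 = [-7/50 -24/25 2; 12/25 -7/25 5; 0 0 1]
T5·…·T1 = [-7/50 -24/25 -2; 12/25 -7/25 0; 0 0 1]
T6·…·T1 = [-7/50 -24/25 -5; 12/25 -7/25 -5; 0 0 1]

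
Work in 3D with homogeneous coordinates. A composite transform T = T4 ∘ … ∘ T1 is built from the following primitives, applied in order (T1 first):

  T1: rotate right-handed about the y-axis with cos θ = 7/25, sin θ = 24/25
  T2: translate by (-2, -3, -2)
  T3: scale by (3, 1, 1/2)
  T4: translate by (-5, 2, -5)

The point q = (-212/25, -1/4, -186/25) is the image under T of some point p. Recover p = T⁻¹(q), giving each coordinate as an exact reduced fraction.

T1 = [7/25 0 24/25 0; 0 1 0 0; -24/25 0 7/25 0; 0 0 0 1]
T2·T1 = [7/25 0 24/25 -2; 0 1 0 -3; -24/25 0 7/25 -2; 0 0 0 1]
T3·…·T1 = [21/25 0 72/25 -6; 0 1 0 -3; -12/25 0 7/50 -1; 0 0 0 1]
T4·…·T1 = [21/25 0 72/25 -11; 0 1 0 -1; -12/25 0 7/50 -6; 0 0 0 1]
det M = 3/2; M⁻¹ = [7/75 0 -48/25 -787/75; 0 1 0 1; 8/25 0 14/25 172/25; 0 0 0 1]
M⁻¹ · (-212/25, -1/4, -186/25)ᵀ = (3, 3/4, 0)ᵀ

p = (3, 3/4, 0)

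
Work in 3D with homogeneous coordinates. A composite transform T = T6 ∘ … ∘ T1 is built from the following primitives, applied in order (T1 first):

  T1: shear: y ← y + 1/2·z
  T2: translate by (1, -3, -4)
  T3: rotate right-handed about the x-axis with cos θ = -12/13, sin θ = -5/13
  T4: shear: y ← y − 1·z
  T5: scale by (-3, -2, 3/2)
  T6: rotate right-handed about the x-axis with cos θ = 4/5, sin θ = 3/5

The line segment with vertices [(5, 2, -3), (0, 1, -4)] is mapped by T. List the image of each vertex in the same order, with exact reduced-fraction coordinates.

image vertices: (-18, 1511/260, 1188/65), (-3, 342/65, 1344/65)

T1 shear: y ← y + 1/2·z: (5, 2, -3) → (5, 1/2, -3); (0, 1, -4) → (0, -1, -4)
T2 translate by (1, -3, -4): (5, 1/2, -3) → (6, -5/2, -7); (0, -1, -4) → (1, -4, -8)
T3 rotate right-handed about the x-axis with cos θ = -12/13, sin θ = -5/13: (6, -5/2, -7) → (6, -5/13, 193/26); (1, -4, -8) → (1, 8/13, 116/13)
T4 shear: y ← y − 1·z: (6, -5/13, 193/26) → (6, -203/26, 193/26); (1, 8/13, 116/13) → (1, -108/13, 116/13)
T5 scale by (-3, -2, 3/2): (6, -203/26, 193/26) → (-18, 203/13, 579/52); (1, -108/13, 116/13) → (-3, 216/13, 174/13)
T6 rotate right-handed about the x-axis with cos θ = 4/5, sin θ = 3/5: (-18, 203/13, 579/52) → (-18, 1511/260, 1188/65); (-3, 216/13, 174/13) → (-3, 342/65, 1344/65)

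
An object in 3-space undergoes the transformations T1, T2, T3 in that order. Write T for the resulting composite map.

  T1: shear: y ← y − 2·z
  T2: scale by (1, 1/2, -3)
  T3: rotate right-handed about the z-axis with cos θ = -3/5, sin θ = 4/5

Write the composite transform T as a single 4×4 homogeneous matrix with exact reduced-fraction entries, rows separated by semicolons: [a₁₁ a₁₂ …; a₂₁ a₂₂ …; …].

T = [-3/5 -2/5 4/5 0; 4/5 -3/10 3/5 0; 0 0 -3 0; 0 0 0 1]

T1 = [1 0 0 0; 0 1 -2 0; 0 0 1 0; 0 0 0 1]
T2·T1 = [1 0 0 0; 0 1/2 -1 0; 0 0 -3 0; 0 0 0 1]
T3·…·T1 = [-3/5 -2/5 4/5 0; 4/5 -3/10 3/5 0; 0 0 -3 0; 0 0 0 1]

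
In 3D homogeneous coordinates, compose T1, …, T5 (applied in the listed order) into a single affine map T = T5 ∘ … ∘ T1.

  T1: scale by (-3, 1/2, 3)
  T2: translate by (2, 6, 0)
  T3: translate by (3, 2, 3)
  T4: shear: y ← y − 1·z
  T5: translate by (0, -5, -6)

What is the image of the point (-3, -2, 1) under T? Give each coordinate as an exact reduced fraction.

T1 scale by (-3, 1/2, 3): (-3, -2, 1) → (9, -1, 3)
T2 translate by (2, 6, 0): (9, -1, 3) → (11, 5, 3)
T3 translate by (3, 2, 3): (11, 5, 3) → (14, 7, 6)
T4 shear: y ← y − 1·z: (14, 7, 6) → (14, 1, 6)
T5 translate by (0, -5, -6): (14, 1, 6) → (14, -4, 0)

T(p) = (14, -4, 0)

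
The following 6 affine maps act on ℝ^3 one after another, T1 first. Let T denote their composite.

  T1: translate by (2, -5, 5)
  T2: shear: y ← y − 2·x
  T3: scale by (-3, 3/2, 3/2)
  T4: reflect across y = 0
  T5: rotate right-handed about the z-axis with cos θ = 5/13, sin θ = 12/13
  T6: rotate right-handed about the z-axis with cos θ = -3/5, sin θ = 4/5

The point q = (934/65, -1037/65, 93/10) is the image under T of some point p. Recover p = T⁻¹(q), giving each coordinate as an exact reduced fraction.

p = (4/3, -1, 6/5)

T1 = [1 0 0 2; 0 1 0 -5; 0 0 1 5; 0 0 0 1]
T2·T1 = [1 0 0 2; -2 1 0 -9; 0 0 1 5; 0 0 0 1]
T3·…·T1 = [-3 0 0 -6; -3 3/2 0 -27/2; 0 0 3/2 15/2; 0 0 0 1]
T4·…·T1 = [-3 0 0 -6; 3 -3/2 0 27/2; 0 0 3/2 15/2; 0 0 0 1]
T5·…·T1 = [-51/13 18/13 0 -192/13; -21/13 -15/26 0 -9/26; 0 0 3/2 15/2; 0 0 0 1]
T6·…·T1 = [237/65 -24/65 0 594/65; -141/65 189/130 0 -1509/130; 0 0 3/2 15/2; 0 0 0 1]
det M = 27/4; M⁻¹ = [21/65 16/195 0 -2; 94/195 158/195 0 5; 0 0 2/3 -5; 0 0 0 1]
M⁻¹ · (934/65, -1037/65, 93/10)ᵀ = (4/3, -1, 6/5)ᵀ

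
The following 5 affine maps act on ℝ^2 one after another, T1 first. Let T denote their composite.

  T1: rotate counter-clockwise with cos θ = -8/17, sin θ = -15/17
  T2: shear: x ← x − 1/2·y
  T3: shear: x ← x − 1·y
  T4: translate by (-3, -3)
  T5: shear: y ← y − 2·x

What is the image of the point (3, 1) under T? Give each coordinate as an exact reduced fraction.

T1 rotate counter-clockwise with cos θ = -8/17, sin θ = -15/17: (3, 1) → (-9/17, -53/17)
T2 shear: x ← x − 1/2·y: (-9/17, -53/17) → (35/34, -53/17)
T3 shear: x ← x − 1·y: (35/34, -53/17) → (141/34, -53/17)
T4 translate by (-3, -3): (141/34, -53/17) → (39/34, -104/17)
T5 shear: y ← y − 2·x: (39/34, -104/17) → (39/34, -143/17)

T(p) = (39/34, -143/17)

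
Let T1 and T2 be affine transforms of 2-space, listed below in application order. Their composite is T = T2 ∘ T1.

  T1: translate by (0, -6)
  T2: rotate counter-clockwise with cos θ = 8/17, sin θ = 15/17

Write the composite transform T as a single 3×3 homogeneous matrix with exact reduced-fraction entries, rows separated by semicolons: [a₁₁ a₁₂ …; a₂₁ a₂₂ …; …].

T = [8/17 -15/17 90/17; 15/17 8/17 -48/17; 0 0 1]

T1 = [1 0 0; 0 1 -6; 0 0 1]
T2·T1 = [8/17 -15/17 90/17; 15/17 8/17 -48/17; 0 0 1]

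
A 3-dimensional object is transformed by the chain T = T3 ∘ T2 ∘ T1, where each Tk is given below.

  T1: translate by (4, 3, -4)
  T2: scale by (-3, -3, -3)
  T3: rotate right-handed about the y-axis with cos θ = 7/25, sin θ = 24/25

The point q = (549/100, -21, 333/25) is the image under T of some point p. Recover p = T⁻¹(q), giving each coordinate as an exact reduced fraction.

T1 = [1 0 0 4; 0 1 0 3; 0 0 1 -4; 0 0 0 1]
T2·T1 = [-3 0 0 -12; 0 -3 0 -9; 0 0 -3 12; 0 0 0 1]
T3·…·T1 = [-21/25 0 -72/25 204/25; 0 -3 0 -9; 72/25 0 -21/25 372/25; 0 0 0 1]
det M = -27; M⁻¹ = [-7/75 0 8/25 -4; 0 -1/3 0 -3; -8/25 0 -7/75 4; 0 0 0 1]
M⁻¹ · (549/100, -21, 333/25)ᵀ = (-1/4, 4, 1)ᵀ

p = (-1/4, 4, 1)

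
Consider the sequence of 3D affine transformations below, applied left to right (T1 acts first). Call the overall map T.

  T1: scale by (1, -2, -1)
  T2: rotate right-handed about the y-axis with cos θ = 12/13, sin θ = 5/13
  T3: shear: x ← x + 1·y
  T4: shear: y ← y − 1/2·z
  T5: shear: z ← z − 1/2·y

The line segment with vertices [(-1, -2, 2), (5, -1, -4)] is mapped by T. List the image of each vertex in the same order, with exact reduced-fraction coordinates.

image vertices: (30/13, 123/26, -199/52), (106/13, 29/26, 63/52)

T1 scale by (1, -2, -1): (-1, -2, 2) → (-1, 4, -2); (5, -1, -4) → (5, 2, 4)
T2 rotate right-handed about the y-axis with cos θ = 12/13, sin θ = 5/13: (-1, 4, -2) → (-22/13, 4, -19/13); (5, 2, 4) → (80/13, 2, 23/13)
T3 shear: x ← x + 1·y: (-22/13, 4, -19/13) → (30/13, 4, -19/13); (80/13, 2, 23/13) → (106/13, 2, 23/13)
T4 shear: y ← y − 1/2·z: (30/13, 4, -19/13) → (30/13, 123/26, -19/13); (106/13, 2, 23/13) → (106/13, 29/26, 23/13)
T5 shear: z ← z − 1/2·y: (30/13, 123/26, -19/13) → (30/13, 123/26, -199/52); (106/13, 29/26, 23/13) → (106/13, 29/26, 63/52)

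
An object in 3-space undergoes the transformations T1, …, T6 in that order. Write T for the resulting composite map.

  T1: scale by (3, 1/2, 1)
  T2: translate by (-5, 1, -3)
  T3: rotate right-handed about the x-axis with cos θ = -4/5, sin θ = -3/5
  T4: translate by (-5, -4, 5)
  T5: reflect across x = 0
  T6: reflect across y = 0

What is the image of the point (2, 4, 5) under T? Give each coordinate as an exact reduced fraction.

T(p) = (4, 26/5, 8/5)

T1 scale by (3, 1/2, 1): (2, 4, 5) → (6, 2, 5)
T2 translate by (-5, 1, -3): (6, 2, 5) → (1, 3, 2)
T3 rotate right-handed about the x-axis with cos θ = -4/5, sin θ = -3/5: (1, 3, 2) → (1, -6/5, -17/5)
T4 translate by (-5, -4, 5): (1, -6/5, -17/5) → (-4, -26/5, 8/5)
T5 reflect across x = 0: (-4, -26/5, 8/5) → (4, -26/5, 8/5)
T6 reflect across y = 0: (4, -26/5, 8/5) → (4, 26/5, 8/5)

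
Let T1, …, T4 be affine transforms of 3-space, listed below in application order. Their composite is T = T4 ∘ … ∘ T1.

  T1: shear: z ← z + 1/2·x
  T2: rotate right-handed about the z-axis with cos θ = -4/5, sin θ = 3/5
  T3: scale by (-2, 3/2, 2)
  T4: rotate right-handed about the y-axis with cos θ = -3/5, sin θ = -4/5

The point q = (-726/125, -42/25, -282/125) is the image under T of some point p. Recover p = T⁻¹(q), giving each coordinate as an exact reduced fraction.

p = (0, 7/5, 3)

T1 = [1 0 0 0; 0 1 0 0; 1/2 0 1 0; 0 0 0 1]
T2·T1 = [-4/5 -3/5 0 0; 3/5 -4/5 0 0; 1/2 0 1 0; 0 0 0 1]
T3·…·T1 = [8/5 6/5 0 0; 9/10 -6/5 0 0; 1 0 2 0; 0 0 0 1]
T4·…·T1 = [-44/25 -18/25 -8/5 0; 9/10 -6/5 0 0; 17/25 24/25 -6/5 0; 0 0 0 1]
det M = -6; M⁻¹ = [-6/25 2/5 8/25 0; -9/50 -8/15 6/25 0; -7/25 -1/5 -23/50 0; 0 0 0 1]
M⁻¹ · (-726/125, -42/25, -282/125)ᵀ = (0, 7/5, 3)ᵀ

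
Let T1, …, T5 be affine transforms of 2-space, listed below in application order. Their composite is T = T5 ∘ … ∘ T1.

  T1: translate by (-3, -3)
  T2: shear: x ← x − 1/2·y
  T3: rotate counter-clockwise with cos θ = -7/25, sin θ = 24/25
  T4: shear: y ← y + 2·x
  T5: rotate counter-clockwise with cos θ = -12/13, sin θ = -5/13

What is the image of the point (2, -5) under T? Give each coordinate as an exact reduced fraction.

T1 translate by (-3, -3): (2, -5) → (-1, -8)
T2 shear: x ← x − 1/2·y: (-1, -8) → (3, -8)
T3 rotate counter-clockwise with cos θ = -7/25, sin θ = 24/25: (3, -8) → (171/25, 128/25)
T4 shear: y ← y + 2·x: (171/25, 128/25) → (171/25, 94/5)
T5 rotate counter-clockwise with cos θ = -12/13, sin θ = -5/13: (171/25, 94/5) → (298/325, -1299/65)

T(p) = (298/325, -1299/65)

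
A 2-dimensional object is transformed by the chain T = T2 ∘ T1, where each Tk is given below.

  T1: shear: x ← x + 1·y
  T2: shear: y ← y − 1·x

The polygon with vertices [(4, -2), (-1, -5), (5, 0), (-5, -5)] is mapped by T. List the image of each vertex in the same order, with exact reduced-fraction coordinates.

image vertices: (2, -4), (-6, 1), (5, -5), (-10, 5)

T1 shear: x ← x + 1·y: (4, -2) → (2, -2); (-1, -5) → (-6, -5); (5, 0) → (5, 0); (-5, -5) → (-10, -5)
T2 shear: y ← y − 1·x: (2, -2) → (2, -4); (-6, -5) → (-6, 1); (5, 0) → (5, -5); (-10, -5) → (-10, 5)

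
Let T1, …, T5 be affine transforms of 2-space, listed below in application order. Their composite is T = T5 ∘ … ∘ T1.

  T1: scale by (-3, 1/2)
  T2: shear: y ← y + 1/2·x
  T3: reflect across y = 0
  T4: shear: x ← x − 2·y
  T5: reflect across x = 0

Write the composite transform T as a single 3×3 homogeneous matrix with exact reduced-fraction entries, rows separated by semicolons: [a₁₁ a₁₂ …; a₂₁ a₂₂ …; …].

T = [6 -1 0; 3/2 -1/2 0; 0 0 1]

T1 = [-3 0 0; 0 1/2 0; 0 0 1]
T2·T1 = [-3 0 0; -3/2 1/2 0; 0 0 1]
T3·…·T1 = [-3 0 0; 3/2 -1/2 0; 0 0 1]
T4·…·T1 = [-6 1 0; 3/2 -1/2 0; 0 0 1]
T5·…·T1 = [6 -1 0; 3/2 -1/2 0; 0 0 1]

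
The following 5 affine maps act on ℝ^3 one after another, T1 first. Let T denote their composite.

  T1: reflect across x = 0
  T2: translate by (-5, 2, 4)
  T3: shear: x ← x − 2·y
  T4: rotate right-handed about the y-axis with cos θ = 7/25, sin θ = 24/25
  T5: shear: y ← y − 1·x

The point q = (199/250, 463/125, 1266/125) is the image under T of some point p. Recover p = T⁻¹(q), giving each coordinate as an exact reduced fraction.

p = (-9/2, 5/2, -2/5)

T1 = [-1 0 0 0; 0 1 0 0; 0 0 1 0; 0 0 0 1]
T2·T1 = [-1 0 0 -5; 0 1 0 2; 0 0 1 4; 0 0 0 1]
T3·…·T1 = [-1 -2 0 -9; 0 1 0 2; 0 0 1 4; 0 0 0 1]
T4·…·T1 = [-7/25 -14/25 24/25 33/25; 0 1 0 2; 24/25 48/25 7/25 244/25; 0 0 0 1]
T5·…·T1 = [-7/25 -14/25 24/25 33/25; 7/25 39/25 -24/25 17/25; 24/25 48/25 7/25 244/25; 0 0 0 1]
det M = -1; M⁻¹ = [-57/25 -2 24/25 -5; 1 1 0 -2; 24/25 0 7/25 -4; 0 0 0 1]
M⁻¹ · (199/250, 463/125, 1266/125)ᵀ = (-9/2, 5/2, -2/5)ᵀ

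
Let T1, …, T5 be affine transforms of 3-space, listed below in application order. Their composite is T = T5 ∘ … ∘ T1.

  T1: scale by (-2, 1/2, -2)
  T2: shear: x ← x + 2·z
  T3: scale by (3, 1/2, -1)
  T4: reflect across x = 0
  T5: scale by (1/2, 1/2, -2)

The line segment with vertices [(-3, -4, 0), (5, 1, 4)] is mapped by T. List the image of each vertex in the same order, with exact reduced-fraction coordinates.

image vertices: (-9, -1/2, 0), (39, 1/8, -16)

T1 scale by (-2, 1/2, -2): (-3, -4, 0) → (6, -2, 0); (5, 1, 4) → (-10, 1/2, -8)
T2 shear: x ← x + 2·z: (6, -2, 0) → (6, -2, 0); (-10, 1/2, -8) → (-26, 1/2, -8)
T3 scale by (3, 1/2, -1): (6, -2, 0) → (18, -1, 0); (-26, 1/2, -8) → (-78, 1/4, 8)
T4 reflect across x = 0: (18, -1, 0) → (-18, -1, 0); (-78, 1/4, 8) → (78, 1/4, 8)
T5 scale by (1/2, 1/2, -2): (-18, -1, 0) → (-9, -1/2, 0); (78, 1/4, 8) → (39, 1/8, -16)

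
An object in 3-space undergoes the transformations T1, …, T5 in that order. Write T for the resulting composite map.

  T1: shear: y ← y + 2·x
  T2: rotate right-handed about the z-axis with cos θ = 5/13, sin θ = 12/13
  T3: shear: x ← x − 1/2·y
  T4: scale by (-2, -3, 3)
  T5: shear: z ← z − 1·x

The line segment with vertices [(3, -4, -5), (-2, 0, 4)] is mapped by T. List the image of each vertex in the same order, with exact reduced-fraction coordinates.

T1 shear: y ← y + 2·x: (3, -4, -5) → (3, 2, -5); (-2, 0, 4) → (-2, -4, 4)
T2 rotate right-handed about the z-axis with cos θ = 5/13, sin θ = 12/13: (3, 2, -5) → (-9/13, 46/13, -5); (-2, -4, 4) → (38/13, -44/13, 4)
T3 shear: x ← x − 1/2·y: (-9/13, 46/13, -5) → (-32/13, 46/13, -5); (38/13, -44/13, 4) → (60/13, -44/13, 4)
T4 scale by (-2, -3, 3): (-32/13, 46/13, -5) → (64/13, -138/13, -15); (60/13, -44/13, 4) → (-120/13, 132/13, 12)
T5 shear: z ← z − 1·x: (64/13, -138/13, -15) → (64/13, -138/13, -259/13); (-120/13, 132/13, 12) → (-120/13, 132/13, 276/13)

image vertices: (64/13, -138/13, -259/13), (-120/13, 132/13, 276/13)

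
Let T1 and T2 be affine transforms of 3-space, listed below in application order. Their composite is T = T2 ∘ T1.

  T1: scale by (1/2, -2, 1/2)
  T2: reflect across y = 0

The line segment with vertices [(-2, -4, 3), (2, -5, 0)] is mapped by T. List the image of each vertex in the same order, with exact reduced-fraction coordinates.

T1 scale by (1/2, -2, 1/2): (-2, -4, 3) → (-1, 8, 3/2); (2, -5, 0) → (1, 10, 0)
T2 reflect across y = 0: (-1, 8, 3/2) → (-1, -8, 3/2); (1, 10, 0) → (1, -10, 0)

image vertices: (-1, -8, 3/2), (1, -10, 0)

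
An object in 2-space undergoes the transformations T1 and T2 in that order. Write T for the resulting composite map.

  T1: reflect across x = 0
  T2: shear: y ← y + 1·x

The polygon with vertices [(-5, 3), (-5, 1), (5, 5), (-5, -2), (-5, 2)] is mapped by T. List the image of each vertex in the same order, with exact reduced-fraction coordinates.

image vertices: (5, 8), (5, 6), (-5, 0), (5, 3), (5, 7)

T1 reflect across x = 0: (-5, 3) → (5, 3); (-5, 1) → (5, 1); (5, 5) → (-5, 5); (-5, -2) → (5, -2); (-5, 2) → (5, 2)
T2 shear: y ← y + 1·x: (5, 3) → (5, 8); (5, 1) → (5, 6); (-5, 5) → (-5, 0); (5, -2) → (5, 3); (5, 2) → (5, 7)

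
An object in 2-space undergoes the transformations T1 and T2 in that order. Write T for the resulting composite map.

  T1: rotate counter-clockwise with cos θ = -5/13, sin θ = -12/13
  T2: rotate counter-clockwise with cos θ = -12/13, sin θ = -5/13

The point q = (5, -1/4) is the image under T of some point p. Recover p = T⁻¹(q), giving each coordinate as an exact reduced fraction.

p = (-1/4, -5)

T1 = [-5/13 12/13 0; -12/13 -5/13 0; 0 0 1]
T2·T1 = [0 -1 0; 1 0 0; 0 0 1]
det M = 1; M⁻¹ = [0 1 0; -1 0 0; 0 0 1]
M⁻¹ · (5, -1/4)ᵀ = (-1/4, -5)ᵀ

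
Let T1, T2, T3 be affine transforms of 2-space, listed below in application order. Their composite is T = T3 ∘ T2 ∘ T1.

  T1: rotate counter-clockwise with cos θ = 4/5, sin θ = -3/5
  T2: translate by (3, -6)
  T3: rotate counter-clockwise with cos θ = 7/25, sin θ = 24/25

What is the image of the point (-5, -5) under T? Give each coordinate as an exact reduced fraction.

T(p) = (28/5, -29/5)

T1 rotate counter-clockwise with cos θ = 4/5, sin θ = -3/5: (-5, -5) → (-7, -1)
T2 translate by (3, -6): (-7, -1) → (-4, -7)
T3 rotate counter-clockwise with cos θ = 7/25, sin θ = 24/25: (-4, -7) → (28/5, -29/5)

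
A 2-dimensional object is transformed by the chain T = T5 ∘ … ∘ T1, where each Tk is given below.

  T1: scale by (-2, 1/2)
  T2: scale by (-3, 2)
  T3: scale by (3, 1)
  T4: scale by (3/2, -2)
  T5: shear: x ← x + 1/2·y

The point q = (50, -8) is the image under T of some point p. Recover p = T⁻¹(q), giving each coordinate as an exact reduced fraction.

T1 = [-2 0 0; 0 1/2 0; 0 0 1]
T2·T1 = [6 0 0; 0 1 0; 0 0 1]
T3·…·T1 = [18 0 0; 0 1 0; 0 0 1]
T4·…·T1 = [27 0 0; 0 -2 0; 0 0 1]
T5·…·T1 = [27 -1 0; 0 -2 0; 0 0 1]
det M = -54; M⁻¹ = [1/27 -1/54 0; 0 -1/2 0; 0 0 1]
M⁻¹ · (50, -8)ᵀ = (2, 4)ᵀ

p = (2, 4)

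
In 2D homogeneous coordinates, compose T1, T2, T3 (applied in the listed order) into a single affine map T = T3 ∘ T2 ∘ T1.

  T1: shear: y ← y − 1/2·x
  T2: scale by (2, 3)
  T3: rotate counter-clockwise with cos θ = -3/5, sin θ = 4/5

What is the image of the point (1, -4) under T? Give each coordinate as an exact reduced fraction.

T(p) = (48/5, 97/10)

T1 shear: y ← y − 1/2·x: (1, -4) → (1, -9/2)
T2 scale by (2, 3): (1, -9/2) → (2, -27/2)
T3 rotate counter-clockwise with cos θ = -3/5, sin θ = 4/5: (2, -27/2) → (48/5, 97/10)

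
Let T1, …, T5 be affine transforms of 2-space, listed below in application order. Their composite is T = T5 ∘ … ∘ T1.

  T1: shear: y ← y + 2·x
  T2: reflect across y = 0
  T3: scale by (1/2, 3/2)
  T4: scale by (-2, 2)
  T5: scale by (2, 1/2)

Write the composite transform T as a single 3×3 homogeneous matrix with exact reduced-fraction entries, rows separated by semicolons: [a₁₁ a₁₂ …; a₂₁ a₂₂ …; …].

T = [-2 0 0; -3 -3/2 0; 0 0 1]

T1 = [1 0 0; 2 1 0; 0 0 1]
T2·T1 = [1 0 0; -2 -1 0; 0 0 1]
T3·…·T1 = [1/2 0 0; -3 -3/2 0; 0 0 1]
T4·…·T1 = [-1 0 0; -6 -3 0; 0 0 1]
T5·…·T1 = [-2 0 0; -3 -3/2 0; 0 0 1]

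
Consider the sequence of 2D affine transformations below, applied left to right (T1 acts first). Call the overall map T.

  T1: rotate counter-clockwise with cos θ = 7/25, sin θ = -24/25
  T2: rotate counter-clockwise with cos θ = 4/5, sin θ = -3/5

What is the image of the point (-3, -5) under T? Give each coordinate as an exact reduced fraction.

T1 rotate counter-clockwise with cos θ = 7/25, sin θ = -24/25: (-3, -5) → (-141/25, 37/25)
T2 rotate counter-clockwise with cos θ = 4/5, sin θ = -3/5: (-141/25, 37/25) → (-453/125, 571/125)

T(p) = (-453/125, 571/125)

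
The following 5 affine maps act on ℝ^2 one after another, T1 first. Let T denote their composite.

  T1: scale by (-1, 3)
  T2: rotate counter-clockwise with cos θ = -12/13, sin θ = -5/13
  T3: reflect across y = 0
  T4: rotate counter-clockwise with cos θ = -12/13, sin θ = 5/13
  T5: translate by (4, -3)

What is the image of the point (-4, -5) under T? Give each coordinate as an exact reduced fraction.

T(p) = (2952/169, 798/169)

T1 scale by (-1, 3): (-4, -5) → (4, -15)
T2 rotate counter-clockwise with cos θ = -12/13, sin θ = -5/13: (4, -15) → (-123/13, 160/13)
T3 reflect across y = 0: (-123/13, 160/13) → (-123/13, -160/13)
T4 rotate counter-clockwise with cos θ = -12/13, sin θ = 5/13: (-123/13, -160/13) → (2276/169, 1305/169)
T5 translate by (4, -3): (2276/169, 1305/169) → (2952/169, 798/169)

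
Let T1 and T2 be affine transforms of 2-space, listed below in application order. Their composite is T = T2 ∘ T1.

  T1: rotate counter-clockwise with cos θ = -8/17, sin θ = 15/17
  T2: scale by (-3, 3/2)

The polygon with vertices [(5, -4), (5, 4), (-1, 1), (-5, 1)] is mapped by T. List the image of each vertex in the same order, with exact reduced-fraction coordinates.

image vertices: (-60/17, 321/34), (300/17, 129/34), (21/17, -69/34), (-75/17, -249/34)

T1 rotate counter-clockwise with cos θ = -8/17, sin θ = 15/17: (5, -4) → (20/17, 107/17); (5, 4) → (-100/17, 43/17); (-1, 1) → (-7/17, -23/17); (-5, 1) → (25/17, -83/17)
T2 scale by (-3, 3/2): (20/17, 107/17) → (-60/17, 321/34); (-100/17, 43/17) → (300/17, 129/34); (-7/17, -23/17) → (21/17, -69/34); (25/17, -83/17) → (-75/17, -249/34)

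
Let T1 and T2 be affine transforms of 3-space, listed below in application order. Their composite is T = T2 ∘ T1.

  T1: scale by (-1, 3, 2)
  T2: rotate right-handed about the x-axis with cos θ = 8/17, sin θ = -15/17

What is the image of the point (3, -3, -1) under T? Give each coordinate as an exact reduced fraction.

T(p) = (-3, -6, 7)

T1 scale by (-1, 3, 2): (3, -3, -1) → (-3, -9, -2)
T2 rotate right-handed about the x-axis with cos θ = 8/17, sin θ = -15/17: (-3, -9, -2) → (-3, -6, 7)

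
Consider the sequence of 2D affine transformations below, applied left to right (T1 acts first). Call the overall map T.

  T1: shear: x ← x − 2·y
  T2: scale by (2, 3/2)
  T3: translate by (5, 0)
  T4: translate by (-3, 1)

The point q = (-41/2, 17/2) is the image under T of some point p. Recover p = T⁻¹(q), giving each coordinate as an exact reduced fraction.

T1 = [1 -2 0; 0 1 0; 0 0 1]
T2·T1 = [2 -4 0; 0 3/2 0; 0 0 1]
T3·…·T1 = [2 -4 5; 0 3/2 0; 0 0 1]
T4·…·T1 = [2 -4 2; 0 3/2 1; 0 0 1]
det M = 3; M⁻¹ = [1/2 4/3 -7/3; 0 2/3 -2/3; 0 0 1]
M⁻¹ · (-41/2, 17/2)ᵀ = (-5/4, 5)ᵀ

p = (-5/4, 5)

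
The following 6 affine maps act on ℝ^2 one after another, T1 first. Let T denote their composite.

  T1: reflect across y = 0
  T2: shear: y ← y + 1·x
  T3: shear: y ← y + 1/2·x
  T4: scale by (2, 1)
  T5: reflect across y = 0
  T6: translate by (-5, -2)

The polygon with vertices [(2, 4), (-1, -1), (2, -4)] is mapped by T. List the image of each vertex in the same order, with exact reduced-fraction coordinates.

T1 reflect across y = 0: (2, 4) → (2, -4); (-1, -1) → (-1, 1); (2, -4) → (2, 4)
T2 shear: y ← y + 1·x: (2, -4) → (2, -2); (-1, 1) → (-1, 0); (2, 4) → (2, 6)
T3 shear: y ← y + 1/2·x: (2, -2) → (2, -1); (-1, 0) → (-1, -1/2); (2, 6) → (2, 7)
T4 scale by (2, 1): (2, -1) → (4, -1); (-1, -1/2) → (-2, -1/2); (2, 7) → (4, 7)
T5 reflect across y = 0: (4, -1) → (4, 1); (-2, -1/2) → (-2, 1/2); (4, 7) → (4, -7)
T6 translate by (-5, -2): (4, 1) → (-1, -1); (-2, 1/2) → (-7, -3/2); (4, -7) → (-1, -9)

image vertices: (-1, -1), (-7, -3/2), (-1, -9)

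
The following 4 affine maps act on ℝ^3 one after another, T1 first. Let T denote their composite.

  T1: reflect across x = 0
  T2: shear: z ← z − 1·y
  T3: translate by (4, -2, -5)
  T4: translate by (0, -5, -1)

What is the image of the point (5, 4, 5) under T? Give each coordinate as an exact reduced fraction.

T1 reflect across x = 0: (5, 4, 5) → (-5, 4, 5)
T2 shear: z ← z − 1·y: (-5, 4, 5) → (-5, 4, 1)
T3 translate by (4, -2, -5): (-5, 4, 1) → (-1, 2, -4)
T4 translate by (0, -5, -1): (-1, 2, -4) → (-1, -3, -5)

T(p) = (-1, -3, -5)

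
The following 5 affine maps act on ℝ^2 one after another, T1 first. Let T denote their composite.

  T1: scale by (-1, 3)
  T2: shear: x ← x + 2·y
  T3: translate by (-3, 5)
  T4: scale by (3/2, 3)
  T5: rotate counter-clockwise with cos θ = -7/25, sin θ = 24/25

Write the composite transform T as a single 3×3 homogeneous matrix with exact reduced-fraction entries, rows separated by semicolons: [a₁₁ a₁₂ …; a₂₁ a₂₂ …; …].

T1 = [-1 0 0; 0 3 0; 0 0 1]
T2·T1 = [-1 6 0; 0 3 0; 0 0 1]
T3·…·T1 = [-1 6 -3; 0 3 5; 0 0 1]
T4·…·T1 = [-3/2 9 -9/2; 0 9 15; 0 0 1]
T5·…·T1 = [21/50 -279/25 -657/50; -36/25 153/25 -213/25; 0 0 1]

T = [21/50 -279/25 -657/50; -36/25 153/25 -213/25; 0 0 1]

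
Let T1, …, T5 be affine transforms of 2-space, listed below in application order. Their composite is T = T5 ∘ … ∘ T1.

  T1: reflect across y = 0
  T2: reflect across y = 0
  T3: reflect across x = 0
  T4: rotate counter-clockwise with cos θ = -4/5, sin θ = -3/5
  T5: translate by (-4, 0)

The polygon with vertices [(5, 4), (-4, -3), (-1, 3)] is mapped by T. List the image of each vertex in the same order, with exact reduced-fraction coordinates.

T1 reflect across y = 0: (5, 4) → (5, -4); (-4, -3) → (-4, 3); (-1, 3) → (-1, -3)
T2 reflect across y = 0: (5, -4) → (5, 4); (-4, 3) → (-4, -3); (-1, -3) → (-1, 3)
T3 reflect across x = 0: (5, 4) → (-5, 4); (-4, -3) → (4, -3); (-1, 3) → (1, 3)
T4 rotate counter-clockwise with cos θ = -4/5, sin θ = -3/5: (-5, 4) → (32/5, -1/5); (4, -3) → (-5, 0); (1, 3) → (1, -3)
T5 translate by (-4, 0): (32/5, -1/5) → (12/5, -1/5); (-5, 0) → (-9, 0); (1, -3) → (-3, -3)

image vertices: (12/5, -1/5), (-9, 0), (-3, -3)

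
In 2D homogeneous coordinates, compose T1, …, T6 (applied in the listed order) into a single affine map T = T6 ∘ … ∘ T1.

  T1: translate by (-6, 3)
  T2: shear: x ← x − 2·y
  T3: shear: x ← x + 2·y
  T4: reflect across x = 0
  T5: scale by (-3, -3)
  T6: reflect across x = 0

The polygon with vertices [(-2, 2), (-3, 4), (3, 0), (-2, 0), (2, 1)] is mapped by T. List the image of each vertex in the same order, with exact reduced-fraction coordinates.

T1 translate by (-6, 3): (-2, 2) → (-8, 5); (-3, 4) → (-9, 7); (3, 0) → (-3, 3); (-2, 0) → (-8, 3); (2, 1) → (-4, 4)
T2 shear: x ← x − 2·y: (-8, 5) → (-18, 5); (-9, 7) → (-23, 7); (-3, 3) → (-9, 3); (-8, 3) → (-14, 3); (-4, 4) → (-12, 4)
T3 shear: x ← x + 2·y: (-18, 5) → (-8, 5); (-23, 7) → (-9, 7); (-9, 3) → (-3, 3); (-14, 3) → (-8, 3); (-12, 4) → (-4, 4)
T4 reflect across x = 0: (-8, 5) → (8, 5); (-9, 7) → (9, 7); (-3, 3) → (3, 3); (-8, 3) → (8, 3); (-4, 4) → (4, 4)
T5 scale by (-3, -3): (8, 5) → (-24, -15); (9, 7) → (-27, -21); (3, 3) → (-9, -9); (8, 3) → (-24, -9); (4, 4) → (-12, -12)
T6 reflect across x = 0: (-24, -15) → (24, -15); (-27, -21) → (27, -21); (-9, -9) → (9, -9); (-24, -9) → (24, -9); (-12, -12) → (12, -12)

image vertices: (24, -15), (27, -21), (9, -9), (24, -9), (12, -12)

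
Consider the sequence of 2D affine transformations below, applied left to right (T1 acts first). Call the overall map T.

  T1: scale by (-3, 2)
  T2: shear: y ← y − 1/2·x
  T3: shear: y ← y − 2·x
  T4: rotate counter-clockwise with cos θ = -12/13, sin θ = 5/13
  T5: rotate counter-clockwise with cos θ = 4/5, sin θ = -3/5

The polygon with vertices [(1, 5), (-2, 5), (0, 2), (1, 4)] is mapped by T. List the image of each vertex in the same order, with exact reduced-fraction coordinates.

T1 scale by (-3, 2): (1, 5) → (-3, 10); (-2, 5) → (6, 10); (0, 2) → (0, 4); (1, 4) → (-3, 8)
T2 shear: y ← y − 1/2·x: (-3, 10) → (-3, 23/2); (6, 10) → (6, 7); (0, 4) → (0, 4); (-3, 8) → (-3, 19/2)
T3 shear: y ← y − 2·x: (-3, 23/2) → (-3, 35/2); (6, 7) → (6, -5); (0, 4) → (0, 4); (-3, 19/2) → (-3, 31/2)
T4 rotate counter-clockwise with cos θ = -12/13, sin θ = 5/13: (-3, 35/2) → (-103/26, -225/13); (6, -5) → (-47/13, 90/13); (0, 4) → (-20/13, -48/13); (-3, 31/2) → (-83/26, -201/13)
T5 rotate counter-clockwise with cos θ = 4/5, sin θ = -3/5: (-103/26, -225/13) → (-881/65, -1491/130); (-47/13, 90/13) → (82/65, 501/65); (-20/13, -48/13) → (-224/65, -132/65); (-83/26, -201/13) → (-769/65, -1359/130)

image vertices: (-881/65, -1491/130), (82/65, 501/65), (-224/65, -132/65), (-769/65, -1359/130)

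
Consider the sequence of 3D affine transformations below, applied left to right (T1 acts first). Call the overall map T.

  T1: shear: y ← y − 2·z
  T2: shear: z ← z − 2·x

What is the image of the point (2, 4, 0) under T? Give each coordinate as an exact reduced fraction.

T(p) = (2, 4, -4)

T1 shear: y ← y − 2·z: (2, 4, 0) → (2, 4, 0)
T2 shear: z ← z − 2·x: (2, 4, 0) → (2, 4, -4)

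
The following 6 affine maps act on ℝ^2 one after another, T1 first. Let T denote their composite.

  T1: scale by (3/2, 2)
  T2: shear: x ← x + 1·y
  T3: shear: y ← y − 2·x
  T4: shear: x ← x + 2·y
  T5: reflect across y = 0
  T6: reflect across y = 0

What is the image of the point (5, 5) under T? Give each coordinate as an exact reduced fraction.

T1 scale by (3/2, 2): (5, 5) → (15/2, 10)
T2 shear: x ← x + 1·y: (15/2, 10) → (35/2, 10)
T3 shear: y ← y − 2·x: (35/2, 10) → (35/2, -25)
T4 shear: x ← x + 2·y: (35/2, -25) → (-65/2, -25)
T5 reflect across y = 0: (-65/2, -25) → (-65/2, 25)
T6 reflect across y = 0: (-65/2, 25) → (-65/2, -25)

T(p) = (-65/2, -25)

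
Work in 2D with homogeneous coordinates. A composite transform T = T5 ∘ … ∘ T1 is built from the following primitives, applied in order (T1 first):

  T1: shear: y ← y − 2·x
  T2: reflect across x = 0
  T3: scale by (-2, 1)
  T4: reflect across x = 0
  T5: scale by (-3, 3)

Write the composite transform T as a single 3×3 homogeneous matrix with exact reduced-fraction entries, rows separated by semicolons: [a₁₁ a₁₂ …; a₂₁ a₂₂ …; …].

T1 = [1 0 0; -2 1 0; 0 0 1]
T2·T1 = [-1 0 0; -2 1 0; 0 0 1]
T3·…·T1 = [2 0 0; -2 1 0; 0 0 1]
T4·…·T1 = [-2 0 0; -2 1 0; 0 0 1]
T5·…·T1 = [6 0 0; -6 3 0; 0 0 1]

T = [6 0 0; -6 3 0; 0 0 1]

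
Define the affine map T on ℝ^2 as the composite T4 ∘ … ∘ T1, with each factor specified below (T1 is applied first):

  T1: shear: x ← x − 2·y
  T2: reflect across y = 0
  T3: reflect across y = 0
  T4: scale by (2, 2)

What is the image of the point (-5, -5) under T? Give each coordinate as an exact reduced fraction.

T(p) = (10, -10)

T1 shear: x ← x − 2·y: (-5, -5) → (5, -5)
T2 reflect across y = 0: (5, -5) → (5, 5)
T3 reflect across y = 0: (5, 5) → (5, -5)
T4 scale by (2, 2): (5, -5) → (10, -10)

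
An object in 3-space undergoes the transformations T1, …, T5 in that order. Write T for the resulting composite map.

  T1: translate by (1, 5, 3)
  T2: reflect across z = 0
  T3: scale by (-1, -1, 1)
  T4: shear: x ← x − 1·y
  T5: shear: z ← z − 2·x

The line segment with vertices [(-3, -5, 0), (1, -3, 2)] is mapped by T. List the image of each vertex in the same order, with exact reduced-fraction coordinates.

image vertices: (2, 0, -7), (0, -2, -5)

T1 translate by (1, 5, 3): (-3, -5, 0) → (-2, 0, 3); (1, -3, 2) → (2, 2, 5)
T2 reflect across z = 0: (-2, 0, 3) → (-2, 0, -3); (2, 2, 5) → (2, 2, -5)
T3 scale by (-1, -1, 1): (-2, 0, -3) → (2, 0, -3); (2, 2, -5) → (-2, -2, -5)
T4 shear: x ← x − 1·y: (2, 0, -3) → (2, 0, -3); (-2, -2, -5) → (0, -2, -5)
T5 shear: z ← z − 2·x: (2, 0, -3) → (2, 0, -7); (0, -2, -5) → (0, -2, -5)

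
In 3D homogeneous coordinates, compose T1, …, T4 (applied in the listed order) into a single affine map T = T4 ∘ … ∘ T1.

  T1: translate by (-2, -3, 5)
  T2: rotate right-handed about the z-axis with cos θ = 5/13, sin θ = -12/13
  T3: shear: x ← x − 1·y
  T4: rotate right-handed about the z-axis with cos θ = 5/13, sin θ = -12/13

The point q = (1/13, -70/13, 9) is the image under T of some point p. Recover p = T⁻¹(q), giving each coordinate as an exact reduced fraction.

T1 = [1 0 0 -2; 0 1 0 -3; 0 0 1 5; 0 0 0 1]
T2·T1 = [5/13 12/13 0 -46/13; -12/13 5/13 0 9/13; 0 0 1 5; 0 0 0 1]
T3·…·T1 = [17/13 7/13 0 -55/13; -12/13 5/13 0 9/13; 0 0 1 5; 0 0 0 1]
T4·…·T1 = [-59/169 95/169 0 -167/169; -264/169 -59/169 0 705/169; 0 0 1 5; 0 0 0 1]
det M = 1; M⁻¹ = [-59/169 -95/169 0 2; 264/169 -59/169 0 3; 0 0 1 -5; 0 0 0 1]
M⁻¹ · (1/13, -70/13, 9)ᵀ = (5, 5, 4)ᵀ

p = (5, 5, 4)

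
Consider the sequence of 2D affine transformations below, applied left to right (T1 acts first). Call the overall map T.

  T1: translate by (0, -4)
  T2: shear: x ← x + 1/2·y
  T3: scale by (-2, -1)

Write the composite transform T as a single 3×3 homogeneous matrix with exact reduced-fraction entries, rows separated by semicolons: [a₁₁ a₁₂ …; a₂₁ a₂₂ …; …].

T = [-2 -1 4; 0 -1 4; 0 0 1]

T1 = [1 0 0; 0 1 -4; 0 0 1]
T2·T1 = [1 1/2 -2; 0 1 -4; 0 0 1]
T3·…·T1 = [-2 -1 4; 0 -1 4; 0 0 1]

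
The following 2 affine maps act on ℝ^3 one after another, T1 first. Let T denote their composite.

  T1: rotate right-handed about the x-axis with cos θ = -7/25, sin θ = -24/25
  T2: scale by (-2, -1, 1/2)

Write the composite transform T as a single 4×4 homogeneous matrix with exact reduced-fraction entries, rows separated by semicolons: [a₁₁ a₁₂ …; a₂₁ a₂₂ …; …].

T1 = [1 0 0 0; 0 -7/25 24/25 0; 0 -24/25 -7/25 0; 0 0 0 1]
T2·T1 = [-2 0 0 0; 0 7/25 -24/25 0; 0 -12/25 -7/50 0; 0 0 0 1]

T = [-2 0 0 0; 0 7/25 -24/25 0; 0 -12/25 -7/50 0; 0 0 0 1]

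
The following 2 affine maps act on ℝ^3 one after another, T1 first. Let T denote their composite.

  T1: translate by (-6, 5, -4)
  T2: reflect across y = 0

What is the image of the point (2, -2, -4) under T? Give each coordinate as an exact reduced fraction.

T(p) = (-4, -3, -8)

T1 translate by (-6, 5, -4): (2, -2, -4) → (-4, 3, -8)
T2 reflect across y = 0: (-4, 3, -8) → (-4, -3, -8)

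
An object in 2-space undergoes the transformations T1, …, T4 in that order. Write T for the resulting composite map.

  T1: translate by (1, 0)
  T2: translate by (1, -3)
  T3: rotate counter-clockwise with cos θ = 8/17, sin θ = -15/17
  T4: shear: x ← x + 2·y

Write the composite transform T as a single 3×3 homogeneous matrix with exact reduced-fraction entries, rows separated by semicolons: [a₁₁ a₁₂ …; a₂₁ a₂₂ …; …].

T1 = [1 0 1; 0 1 0; 0 0 1]
T2·T1 = [1 0 2; 0 1 -3; 0 0 1]
T3·…·T1 = [8/17 15/17 -29/17; -15/17 8/17 -54/17; 0 0 1]
T4·…·T1 = [-22/17 31/17 -137/17; -15/17 8/17 -54/17; 0 0 1]

T = [-22/17 31/17 -137/17; -15/17 8/17 -54/17; 0 0 1]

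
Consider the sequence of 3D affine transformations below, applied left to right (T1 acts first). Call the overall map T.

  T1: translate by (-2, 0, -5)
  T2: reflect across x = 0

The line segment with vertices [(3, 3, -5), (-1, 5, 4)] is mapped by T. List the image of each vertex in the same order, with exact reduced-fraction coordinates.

image vertices: (-1, 3, -10), (3, 5, -1)

T1 translate by (-2, 0, -5): (3, 3, -5) → (1, 3, -10); (-1, 5, 4) → (-3, 5, -1)
T2 reflect across x = 0: (1, 3, -10) → (-1, 3, -10); (-3, 5, -1) → (3, 5, -1)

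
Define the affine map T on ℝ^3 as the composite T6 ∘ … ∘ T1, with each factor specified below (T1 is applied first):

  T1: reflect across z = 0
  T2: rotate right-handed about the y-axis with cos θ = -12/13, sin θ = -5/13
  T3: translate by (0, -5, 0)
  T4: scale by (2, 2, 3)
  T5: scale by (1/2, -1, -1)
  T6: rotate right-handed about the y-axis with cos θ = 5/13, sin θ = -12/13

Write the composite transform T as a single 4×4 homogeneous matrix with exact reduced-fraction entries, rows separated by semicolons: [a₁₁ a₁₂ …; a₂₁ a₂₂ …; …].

T1 = [1 0 0 0; 0 1 0 0; 0 0 -1 0; 0 0 0 1]
T2·T1 = [-12/13 0 5/13 0; 0 1 0 0; 5/13 0 12/13 0; 0 0 0 1]
T3·…·T1 = [-12/13 0 5/13 0; 0 1 0 -5; 5/13 0 12/13 0; 0 0 0 1]
T4·…·T1 = [-24/13 0 10/13 0; 0 2 0 -10; 15/13 0 36/13 0; 0 0 0 1]
T5·…·T1 = [-12/13 0 5/13 0; 0 -2 0 10; -15/13 0 -36/13 0; 0 0 0 1]
T6·…·T1 = [120/169 0 457/169 0; 0 -2 0 10; -219/169 0 -120/169 0; 0 0 0 1]

T = [120/169 0 457/169 0; 0 -2 0 10; -219/169 0 -120/169 0; 0 0 0 1]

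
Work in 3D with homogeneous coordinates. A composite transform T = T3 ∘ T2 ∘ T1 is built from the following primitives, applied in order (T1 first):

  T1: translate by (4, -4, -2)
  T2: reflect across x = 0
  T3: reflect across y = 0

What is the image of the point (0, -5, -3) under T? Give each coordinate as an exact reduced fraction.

T(p) = (-4, 9, -5)

T1 translate by (4, -4, -2): (0, -5, -3) → (4, -9, -5)
T2 reflect across x = 0: (4, -9, -5) → (-4, -9, -5)
T3 reflect across y = 0: (-4, -9, -5) → (-4, 9, -5)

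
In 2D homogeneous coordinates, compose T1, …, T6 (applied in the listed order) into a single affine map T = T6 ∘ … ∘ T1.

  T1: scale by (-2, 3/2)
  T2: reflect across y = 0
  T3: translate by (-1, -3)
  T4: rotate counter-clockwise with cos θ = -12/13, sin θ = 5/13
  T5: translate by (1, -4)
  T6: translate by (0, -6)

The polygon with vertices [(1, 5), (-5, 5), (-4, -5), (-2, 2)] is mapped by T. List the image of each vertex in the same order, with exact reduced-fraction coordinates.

T1 scale by (-2, 3/2): (1, 5) → (-2, 15/2); (-5, 5) → (10, 15/2); (-4, -5) → (8, -15/2); (-2, 2) → (4, 3)
T2 reflect across y = 0: (-2, 15/2) → (-2, -15/2); (10, 15/2) → (10, -15/2); (8, -15/2) → (8, 15/2); (4, 3) → (4, -3)
T3 translate by (-1, -3): (-2, -15/2) → (-3, -21/2); (10, -15/2) → (9, -21/2); (8, 15/2) → (7, 9/2); (4, -3) → (3, -6)
T4 rotate counter-clockwise with cos θ = -12/13, sin θ = 5/13: (-3, -21/2) → (177/26, 111/13); (9, -21/2) → (-111/26, 171/13); (7, 9/2) → (-213/26, -19/13); (3, -6) → (-6/13, 87/13)
T5 translate by (1, -4): (177/26, 111/13) → (203/26, 59/13); (-111/26, 171/13) → (-85/26, 119/13); (-213/26, -19/13) → (-187/26, -71/13); (-6/13, 87/13) → (7/13, 35/13)
T6 translate by (0, -6): (203/26, 59/13) → (203/26, -19/13); (-85/26, 119/13) → (-85/26, 41/13); (-187/26, -71/13) → (-187/26, -149/13); (7/13, 35/13) → (7/13, -43/13)

image vertices: (203/26, -19/13), (-85/26, 41/13), (-187/26, -149/13), (7/13, -43/13)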